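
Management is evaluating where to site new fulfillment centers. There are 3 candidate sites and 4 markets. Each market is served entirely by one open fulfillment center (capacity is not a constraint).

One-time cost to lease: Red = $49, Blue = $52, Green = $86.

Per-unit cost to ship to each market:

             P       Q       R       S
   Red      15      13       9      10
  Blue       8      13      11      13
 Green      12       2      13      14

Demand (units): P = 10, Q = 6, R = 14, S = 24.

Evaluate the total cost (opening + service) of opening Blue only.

Total cost: 676

Each market is assigned to its cheapest site among the open ones.
{Blue}: P→Blue 8·10=80, Q→Blue 13·6=78, R→Blue 11·14=154, S→Blue 13·24=312. Service 624; fixed 52; total 676.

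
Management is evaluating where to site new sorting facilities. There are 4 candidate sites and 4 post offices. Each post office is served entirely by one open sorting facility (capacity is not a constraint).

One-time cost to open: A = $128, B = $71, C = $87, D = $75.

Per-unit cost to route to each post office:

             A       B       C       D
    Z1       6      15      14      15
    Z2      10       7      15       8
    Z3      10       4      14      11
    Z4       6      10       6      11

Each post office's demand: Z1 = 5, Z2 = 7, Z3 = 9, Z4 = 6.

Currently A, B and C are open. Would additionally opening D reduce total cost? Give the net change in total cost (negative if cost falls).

No — net change +75 (cost rises by 75).

Current service cost with {A, B, C}: 151.
Adding D: each post office re-picks its cheapest; new service cost 151, saving 0.
Extra fixed cost: 75. Net change = 75 − 0 = 75.
(Totals: 437 → 512.)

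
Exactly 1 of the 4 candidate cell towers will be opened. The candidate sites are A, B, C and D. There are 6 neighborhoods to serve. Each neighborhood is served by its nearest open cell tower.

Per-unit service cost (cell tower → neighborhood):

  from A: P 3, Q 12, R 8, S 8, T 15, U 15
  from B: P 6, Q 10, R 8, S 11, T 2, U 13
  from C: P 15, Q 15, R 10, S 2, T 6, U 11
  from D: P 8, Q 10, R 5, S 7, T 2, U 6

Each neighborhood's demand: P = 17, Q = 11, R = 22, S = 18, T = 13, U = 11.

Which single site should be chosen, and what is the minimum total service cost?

With exactly 1 open, each neighborhood uses its cheapest among the chosen.
{D}: P→D 8·17=136, Q→D 10·11=110, R→D 5·22=110, S→D 7·18=126, T→D 2·13=26, U→D 6·11=66. Service cost 574.
{B}: service cost 755
{A}: service cost 863
Among all 4 size-1 choices, {D} is lowest.

Choose D only; total service cost 574.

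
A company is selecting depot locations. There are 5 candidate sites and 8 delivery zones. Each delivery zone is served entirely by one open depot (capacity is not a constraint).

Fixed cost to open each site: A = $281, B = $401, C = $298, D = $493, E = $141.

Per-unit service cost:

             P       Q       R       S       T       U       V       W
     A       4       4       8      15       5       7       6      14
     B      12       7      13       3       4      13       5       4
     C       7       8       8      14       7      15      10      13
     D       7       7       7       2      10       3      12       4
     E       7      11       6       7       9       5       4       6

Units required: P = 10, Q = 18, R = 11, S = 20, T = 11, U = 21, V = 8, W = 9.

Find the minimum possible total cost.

Minimum total cost: 905

For any fixed open set, each delivery zone goes to its cheapest open site; total = fixed + service.
{E}: P→E 7·10=70, Q→E 11·18=198, R→E 6·11=66, S→E 7·20=140, T→E 9·11=99, U→E 5·21=105, V→E 4·8=32, W→E 6·9=54. Service 764; fixed 141; total 905.
{A, E}: P→A 4·10=40, Q→A 4·18=72, R→E 6·11=66, S→E 7·20=140, T→A 5·11=55, U→E 5·21=105, V→E 4·8=32, W→E 6·9=54. Service 564; fixed 422; total 986.
{B, E}: P→E 7·10=70, Q→B 7·18=126, R→E 6·11=66, S→B 3·20=60, T→B 4·11=44, U→E 5·21=105, V→E 4·8=32, W→B 4·9=36. Service 539; fixed 542; total 1081.
{A, B, C, D, E}: P→A 4·10=40, Q→A 4·18=72, R→E 6·11=66, S→D 2·20=40, T→B 4·11=44, U→D 3·21=63, V→E 4·8=32, W→B 4·9=36. Service 393; fixed 1614; total 2007.
No other subset beats 905.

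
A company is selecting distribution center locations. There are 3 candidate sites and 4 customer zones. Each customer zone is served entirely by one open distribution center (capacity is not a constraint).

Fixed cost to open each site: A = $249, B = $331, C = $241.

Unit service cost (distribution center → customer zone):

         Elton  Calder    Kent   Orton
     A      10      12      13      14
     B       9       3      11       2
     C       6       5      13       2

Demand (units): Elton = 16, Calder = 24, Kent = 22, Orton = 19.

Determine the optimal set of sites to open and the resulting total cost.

Open C only; minimum total cost 781.

For any fixed open set, each customer zone goes to its cheapest open site; total = fixed + service.
{C}: Elton→C 6·16=96, Calder→C 5·24=120, Kent→C 13·22=286, Orton→C 2·19=38. Service 540; fixed 241; total 781.
{B}: Elton→B 9·16=144, Calder→B 3·24=72, Kent→B 11·22=242, Orton→B 2·19=38. Service 496; fixed 331; total 827.
{B, C}: service 448 + fixed 572 = 1020
{A, B, C}: service 448 + fixed 821 = 1269
No other subset beats 781.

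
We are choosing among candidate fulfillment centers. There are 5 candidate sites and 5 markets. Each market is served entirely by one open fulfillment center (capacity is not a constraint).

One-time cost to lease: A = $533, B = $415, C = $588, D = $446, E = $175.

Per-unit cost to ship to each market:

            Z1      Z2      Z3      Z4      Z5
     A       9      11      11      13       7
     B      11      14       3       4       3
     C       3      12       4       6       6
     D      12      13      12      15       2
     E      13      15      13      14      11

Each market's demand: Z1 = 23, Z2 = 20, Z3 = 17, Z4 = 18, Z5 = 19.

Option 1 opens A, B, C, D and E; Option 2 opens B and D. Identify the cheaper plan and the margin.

Option 2 is cheaper by 1072.

Option 1: {A, B, C, D, E}: Z1→C 3·23=69, Z2→A 11·20=220, Z3→B 3·17=51, Z4→B 4·18=72, Z5→D 2·19=38. Service 450; fixed 2157; total 2607.
Option 2: {B, D}: Z1→B 11·23=253, Z2→D 13·20=260, Z3→B 3·17=51, Z4→B 4·18=72, Z5→D 2·19=38. Service 674; fixed 861; total 1535.
Difference: |2607 − 1535| = 1072.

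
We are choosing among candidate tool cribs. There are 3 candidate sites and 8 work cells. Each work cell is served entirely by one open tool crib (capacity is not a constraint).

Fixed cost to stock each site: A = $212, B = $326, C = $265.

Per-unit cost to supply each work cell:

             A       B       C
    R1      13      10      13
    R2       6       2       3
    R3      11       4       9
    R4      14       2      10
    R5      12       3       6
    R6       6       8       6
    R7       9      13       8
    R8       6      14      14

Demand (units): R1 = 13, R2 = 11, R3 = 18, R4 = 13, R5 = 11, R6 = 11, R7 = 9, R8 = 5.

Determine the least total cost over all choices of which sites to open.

For any fixed open set, each work cell goes to its cheapest open site; total = fixed + service.
{B}: R1→B 10·13=130, R2→B 2·11=22, R3→B 4·18=72, R4→B 2·13=26, R5→B 3·11=33, R6→B 8·11=88, R7→B 13·9=117, R8→B 14·5=70. Service 558; fixed 326; total 884.
{A, B}: service 460 + fixed 538 = 998
{C}: service 768 + fixed 265 = 1033
{A, B, C}: service 451 + fixed 803 = 1254
No other subset beats 884.

Minimum total cost: 884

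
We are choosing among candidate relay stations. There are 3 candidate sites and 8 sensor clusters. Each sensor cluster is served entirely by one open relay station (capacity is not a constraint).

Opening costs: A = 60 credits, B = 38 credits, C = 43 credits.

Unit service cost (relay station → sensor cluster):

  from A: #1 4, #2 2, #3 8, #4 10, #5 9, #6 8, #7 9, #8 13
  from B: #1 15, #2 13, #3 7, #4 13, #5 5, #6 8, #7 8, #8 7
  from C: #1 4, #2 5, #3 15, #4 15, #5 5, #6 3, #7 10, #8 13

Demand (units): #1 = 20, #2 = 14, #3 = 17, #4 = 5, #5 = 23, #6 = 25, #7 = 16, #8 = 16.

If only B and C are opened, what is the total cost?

Each sensor cluster is assigned to its cheapest site among the open ones.
{B, C}: #1→C 4·20=80, #2→C 5·14=70, #3→B 7·17=119, #4→B 13·5=65, #5→B 5·23=115, #6→C 3·25=75, #7→B 8·16=128, #8→B 7·16=112. Service 764; fixed 81; total 845.

Total cost: 845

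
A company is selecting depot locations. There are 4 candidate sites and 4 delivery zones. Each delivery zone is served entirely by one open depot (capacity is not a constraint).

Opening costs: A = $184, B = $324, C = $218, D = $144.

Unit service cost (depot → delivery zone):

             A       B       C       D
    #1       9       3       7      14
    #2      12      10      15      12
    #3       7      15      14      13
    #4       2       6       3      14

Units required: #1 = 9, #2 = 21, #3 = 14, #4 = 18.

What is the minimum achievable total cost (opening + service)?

Minimum total cost: 651

For any fixed open set, each delivery zone goes to its cheapest open site; total = fixed + service.
{A}: #1→A 9·9=81, #2→A 12·21=252, #3→A 7·14=98, #4→A 2·18=36. Service 467; fixed 184; total 651.
{A, D}: service 467 + fixed 328 = 795
{C}: service 628 + fixed 218 = 846
{A, B, C, D}: #1→B 3·9=27, #2→B 10·21=210, #3→A 7·14=98, #4→A 2·18=36. Service 371; fixed 870; total 1241.
(All 15 nonempty subsets were checked; A only is lowest.)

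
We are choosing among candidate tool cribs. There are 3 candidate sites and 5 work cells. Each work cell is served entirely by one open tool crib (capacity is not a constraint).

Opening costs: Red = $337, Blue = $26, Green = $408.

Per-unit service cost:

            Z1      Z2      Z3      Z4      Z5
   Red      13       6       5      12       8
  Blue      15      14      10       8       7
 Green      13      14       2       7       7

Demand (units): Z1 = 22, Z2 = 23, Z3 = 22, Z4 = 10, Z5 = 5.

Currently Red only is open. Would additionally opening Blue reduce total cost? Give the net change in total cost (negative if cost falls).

Yes — net change −19 (cost falls by 19).

Current service cost with {Red}: 694.
Adding Blue: each work cell re-picks its cheapest; new service cost 649, saving 45.
Extra fixed cost: 26. Net change = 26 − 45 = -19.
(Totals: 1031 → 1012.)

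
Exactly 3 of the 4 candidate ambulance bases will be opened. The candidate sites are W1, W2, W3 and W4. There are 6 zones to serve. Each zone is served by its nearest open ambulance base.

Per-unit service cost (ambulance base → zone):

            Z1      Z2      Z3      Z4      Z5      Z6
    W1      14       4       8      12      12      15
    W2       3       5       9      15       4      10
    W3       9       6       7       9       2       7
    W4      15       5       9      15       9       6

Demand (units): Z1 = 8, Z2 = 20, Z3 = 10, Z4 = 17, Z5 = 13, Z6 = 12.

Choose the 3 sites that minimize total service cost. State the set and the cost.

Choose W1, W2 and W3; total service cost 437.

With exactly 3 open, each zone uses its cheapest among the chosen.
{W1, W2, W3}: Z1→W2 3·8=24, Z2→W1 4·20=80, Z3→W3 7·10=70, Z4→W3 9·17=153, Z5→W3 2·13=26, Z6→W3 7·12=84. Service cost 437.
{W2, W3, W4}: service cost 445
{W1, W3, W4}: service cost 473
Among all 4 size-3 choices, {W1, W2, W3} is lowest.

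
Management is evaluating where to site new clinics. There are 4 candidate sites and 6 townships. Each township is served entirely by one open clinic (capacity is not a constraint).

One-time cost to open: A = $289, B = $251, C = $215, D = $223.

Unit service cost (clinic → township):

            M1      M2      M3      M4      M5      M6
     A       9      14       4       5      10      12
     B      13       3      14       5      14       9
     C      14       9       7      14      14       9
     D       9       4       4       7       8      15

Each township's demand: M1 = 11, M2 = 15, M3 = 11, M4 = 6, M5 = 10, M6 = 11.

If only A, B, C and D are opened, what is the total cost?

Total cost: 1375

Each township is assigned to its cheapest site among the open ones.
{A, B, C, D}: M1→A 9·11=99, M2→B 3·15=45, M3→A 4·11=44, M4→A 5·6=30, M5→D 8·10=80, M6→B 9·11=99. Service 397; fixed 978; total 1375.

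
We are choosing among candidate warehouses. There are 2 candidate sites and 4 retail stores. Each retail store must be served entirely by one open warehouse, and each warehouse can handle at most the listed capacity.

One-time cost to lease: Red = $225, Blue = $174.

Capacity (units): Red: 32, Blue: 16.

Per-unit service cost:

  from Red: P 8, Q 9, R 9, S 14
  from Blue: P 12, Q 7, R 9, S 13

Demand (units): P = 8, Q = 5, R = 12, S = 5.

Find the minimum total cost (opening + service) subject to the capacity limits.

Minimum total cost: 512

Open {Red}: P→Red 8·8=64, Q→Red 9·5=45, R→Red 9·12=108, S→Red 14·5=70.
Loads: Red carries 30/32. Service 287; fixed 225; total 512.
Next best feasible plan costs 671.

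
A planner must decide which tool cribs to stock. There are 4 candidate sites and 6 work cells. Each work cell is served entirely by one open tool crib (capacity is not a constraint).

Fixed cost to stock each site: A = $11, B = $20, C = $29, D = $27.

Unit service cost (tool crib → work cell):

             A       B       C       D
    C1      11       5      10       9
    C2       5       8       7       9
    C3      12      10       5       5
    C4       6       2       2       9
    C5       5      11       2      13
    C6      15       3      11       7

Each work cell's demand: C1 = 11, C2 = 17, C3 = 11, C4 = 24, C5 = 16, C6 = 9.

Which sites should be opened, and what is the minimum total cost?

For any fixed open set, each work cell goes to its cheapest open site; total = fixed + service.
{A, B, C}: C1→B 5·11=55, C2→A 5·17=85, C3→C 5·11=55, C4→B 2·24=48, C5→C 2·16=32, C6→B 3·9=27. Service 302; fixed 60; total 362.
{B, C}: service 336 + fixed 49 = 385
{A, B, C, D}: C1→B 5·11=55, C2→A 5·17=85, C3→C 5·11=55, C4→B 2·24=48, C5→C 2·16=32, C6→B 3·9=27. Service 302; fixed 87; total 389.
{A}: C1→A 11·11=121, C2→A 5·17=85, C3→A 12·11=132, C4→A 6·24=144, C5→A 5·16=80, C6→A 15·9=135. Service 697; fixed 11; total 708.
No other subset beats 362.

Open A, B and C; minimum total cost 362.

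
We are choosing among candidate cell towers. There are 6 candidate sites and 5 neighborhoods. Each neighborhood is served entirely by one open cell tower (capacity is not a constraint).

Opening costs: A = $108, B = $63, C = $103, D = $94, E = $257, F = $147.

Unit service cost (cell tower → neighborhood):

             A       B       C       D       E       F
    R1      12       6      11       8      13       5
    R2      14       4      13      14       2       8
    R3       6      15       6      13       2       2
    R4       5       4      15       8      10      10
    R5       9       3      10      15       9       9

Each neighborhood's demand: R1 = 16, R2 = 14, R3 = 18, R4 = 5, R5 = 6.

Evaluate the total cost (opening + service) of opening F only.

Total cost: 479

Each neighborhood is assigned to its cheapest site among the open ones.
{F}: R1→F 5·16=80, R2→F 8·14=112, R3→F 2·18=36, R4→F 10·5=50, R5→F 9·6=54. Service 332; fixed 147; total 479.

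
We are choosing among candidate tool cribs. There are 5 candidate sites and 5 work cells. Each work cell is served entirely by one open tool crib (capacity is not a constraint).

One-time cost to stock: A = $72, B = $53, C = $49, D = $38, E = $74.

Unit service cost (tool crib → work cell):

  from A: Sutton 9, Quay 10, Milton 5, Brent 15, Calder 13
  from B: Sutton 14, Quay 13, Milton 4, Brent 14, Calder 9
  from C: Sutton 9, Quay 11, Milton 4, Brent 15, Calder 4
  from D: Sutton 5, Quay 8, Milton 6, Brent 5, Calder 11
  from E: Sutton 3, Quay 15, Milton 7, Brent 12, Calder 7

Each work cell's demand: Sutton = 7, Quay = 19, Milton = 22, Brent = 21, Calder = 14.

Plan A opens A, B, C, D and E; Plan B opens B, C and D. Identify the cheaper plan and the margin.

Plan A: {A, B, C, D, E}: Sutton→E 3·7=21, Quay→D 8·19=152, Milton→B 4·22=88, Brent→D 5·21=105, Calder→C 4·14=56. Service 422; fixed 286; total 708.
Plan B: {B, C, D}: Sutton→D 5·7=35, Quay→D 8·19=152, Milton→B 4·22=88, Brent→D 5·21=105, Calder→C 4·14=56. Service 436; fixed 140; total 576.
Difference: |708 − 576| = 132.

Plan B is cheaper by 132.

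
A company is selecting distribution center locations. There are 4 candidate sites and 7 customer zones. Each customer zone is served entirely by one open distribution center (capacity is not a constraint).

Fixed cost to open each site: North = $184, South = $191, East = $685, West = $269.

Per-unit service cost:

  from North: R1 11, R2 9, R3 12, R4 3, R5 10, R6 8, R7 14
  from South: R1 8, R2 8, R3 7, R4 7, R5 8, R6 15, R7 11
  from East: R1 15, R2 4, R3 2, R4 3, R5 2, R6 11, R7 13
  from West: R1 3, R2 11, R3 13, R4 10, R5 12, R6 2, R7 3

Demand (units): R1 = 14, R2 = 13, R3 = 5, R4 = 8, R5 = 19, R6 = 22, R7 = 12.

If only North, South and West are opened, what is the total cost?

Total cost: 1081

Each customer zone is assigned to its cheapest site among the open ones.
{North, South, West}: R1→West 3·14=42, R2→South 8·13=104, R3→South 7·5=35, R4→North 3·8=24, R5→South 8·19=152, R6→West 2·22=44, R7→West 3·12=36. Service 437; fixed 644; total 1081.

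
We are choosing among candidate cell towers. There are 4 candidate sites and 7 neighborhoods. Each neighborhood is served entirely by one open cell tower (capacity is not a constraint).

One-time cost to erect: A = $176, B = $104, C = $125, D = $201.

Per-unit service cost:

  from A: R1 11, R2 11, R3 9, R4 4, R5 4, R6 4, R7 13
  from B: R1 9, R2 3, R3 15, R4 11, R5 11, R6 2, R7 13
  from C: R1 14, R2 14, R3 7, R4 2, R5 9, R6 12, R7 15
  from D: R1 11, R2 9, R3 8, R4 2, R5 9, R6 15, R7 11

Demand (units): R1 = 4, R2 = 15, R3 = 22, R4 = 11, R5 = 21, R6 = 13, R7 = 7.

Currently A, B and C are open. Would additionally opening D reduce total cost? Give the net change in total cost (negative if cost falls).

Current service cost with {A, B, C}: 458.
Adding D: each neighborhood re-picks its cheapest; new service cost 444, saving 14.
Extra fixed cost: 201. Net change = 201 − 14 = 187.
(Totals: 863 → 1050.)

No — net change +187 (cost rises by 187).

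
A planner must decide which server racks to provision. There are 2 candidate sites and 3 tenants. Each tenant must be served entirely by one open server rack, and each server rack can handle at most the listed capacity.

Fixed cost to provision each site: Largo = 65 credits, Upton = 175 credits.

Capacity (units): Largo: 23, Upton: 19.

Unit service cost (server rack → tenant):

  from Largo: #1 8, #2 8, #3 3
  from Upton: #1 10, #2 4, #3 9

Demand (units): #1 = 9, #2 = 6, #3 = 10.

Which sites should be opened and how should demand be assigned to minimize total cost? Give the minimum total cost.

Minimum total cost: 366

Open {Largo, Upton}: #1→Largo 8·9=72, #2→Upton 4·6=24, #3→Largo 3·10=30.
Loads: Largo carries 19/23, Upton carries 6/19. Service 126; fixed 240; total 366.
Next best feasible plan costs 384.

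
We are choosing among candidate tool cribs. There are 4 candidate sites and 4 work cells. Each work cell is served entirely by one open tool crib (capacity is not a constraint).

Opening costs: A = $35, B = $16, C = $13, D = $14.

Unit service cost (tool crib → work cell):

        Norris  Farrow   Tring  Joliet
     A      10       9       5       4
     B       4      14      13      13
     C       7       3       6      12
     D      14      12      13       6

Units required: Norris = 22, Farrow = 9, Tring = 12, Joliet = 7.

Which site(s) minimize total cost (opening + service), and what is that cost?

For any fixed open set, each work cell goes to its cheapest open site; total = fixed + service.
{A, B, C}: Norris→B 4·22=88, Farrow→C 3·9=27, Tring→A 5·12=60, Joliet→A 4·7=28. Service 203; fixed 64; total 267.
{B, C, D}: service 229 + fixed 43 = 272
{A, B, C, D}: service 203 + fixed 78 = 281
{C}: service 337 + fixed 13 = 350
No other subset beats 267.

Open A, B and C; minimum total cost 267.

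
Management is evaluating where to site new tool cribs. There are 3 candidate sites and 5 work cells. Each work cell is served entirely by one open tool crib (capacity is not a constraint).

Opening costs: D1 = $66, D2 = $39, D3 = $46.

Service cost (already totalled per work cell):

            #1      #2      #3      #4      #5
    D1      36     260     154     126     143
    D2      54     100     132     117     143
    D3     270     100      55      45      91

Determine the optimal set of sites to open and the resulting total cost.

For any fixed open set, each work cell goes to its cheapest open site; total = fixed + service.
{D2, D3}: #1→D2 54, #2→D2 100, #3→D3 55, #4→D3 45, #5→D3 91. Service 345; fixed 85; total 430.
{D1, D3}: #1→D1 36, #2→D3 100, #3→D3 55, #4→D3 45, #5→D3 91. Service 327; fixed 112; total 439.
{D1, D2, D3}: #1→D1 36, #2→D2 100, #3→D3 55, #4→D3 45, #5→D3 91. Service 327; fixed 151; total 478.
{D2}: #1→D2 54, #2→D2 100, #3→D2 132, #4→D2 117, #5→D2 143. Service 546; fixed 39; total 585.
No other subset beats 430.

Open D2 and D3; minimum total cost 430.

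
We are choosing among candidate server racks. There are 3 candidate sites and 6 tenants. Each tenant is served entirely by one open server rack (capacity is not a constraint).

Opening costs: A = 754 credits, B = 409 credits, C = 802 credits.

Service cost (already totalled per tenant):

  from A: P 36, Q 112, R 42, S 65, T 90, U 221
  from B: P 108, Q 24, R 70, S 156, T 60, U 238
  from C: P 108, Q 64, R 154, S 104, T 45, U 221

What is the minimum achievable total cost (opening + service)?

For any fixed open set, each tenant goes to its cheapest open site; total = fixed + service.
{B}: P→B 108, Q→B 24, R→B 70, S→B 156, T→B 60, U→B 238. Service 656; fixed 409; total 1065.
{A}: service 566 + fixed 754 = 1320
{C}: service 696 + fixed 802 = 1498
{A, B, C}: P→A 36, Q→B 24, R→A 42, S→A 65, T→C 45, U→A 221. Service 433; fixed 1965; total 2398.
(All 7 nonempty subsets were checked; B only is lowest.)

Minimum total cost: 1065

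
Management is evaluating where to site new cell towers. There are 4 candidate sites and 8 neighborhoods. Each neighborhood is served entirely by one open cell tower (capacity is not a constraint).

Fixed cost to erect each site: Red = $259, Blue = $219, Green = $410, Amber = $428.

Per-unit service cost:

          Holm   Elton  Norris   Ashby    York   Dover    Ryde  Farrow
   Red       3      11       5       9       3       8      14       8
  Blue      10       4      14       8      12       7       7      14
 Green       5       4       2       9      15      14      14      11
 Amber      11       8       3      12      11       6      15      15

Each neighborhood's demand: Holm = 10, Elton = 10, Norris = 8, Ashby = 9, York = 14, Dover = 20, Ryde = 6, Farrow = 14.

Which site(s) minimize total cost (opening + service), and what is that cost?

For any fixed open set, each neighborhood goes to its cheapest open site; total = fixed + service.
{Red}: Holm→Red 3·10=30, Elton→Red 11·10=110, Norris→Red 5·8=40, Ashby→Red 9·9=81, York→Red 3·14=42, Dover→Red 8·20=160, Ryde→Red 14·6=84, Farrow→Red 8·14=112. Service 659; fixed 259; total 918.
{Red, Blue}: service 518 + fixed 478 = 996
{Blue}: service 870 + fixed 219 = 1089
{Red, Blue, Green, Amber}: service 474 + fixed 1316 = 1790
No other subset beats 918.

Open Red only; minimum total cost 918.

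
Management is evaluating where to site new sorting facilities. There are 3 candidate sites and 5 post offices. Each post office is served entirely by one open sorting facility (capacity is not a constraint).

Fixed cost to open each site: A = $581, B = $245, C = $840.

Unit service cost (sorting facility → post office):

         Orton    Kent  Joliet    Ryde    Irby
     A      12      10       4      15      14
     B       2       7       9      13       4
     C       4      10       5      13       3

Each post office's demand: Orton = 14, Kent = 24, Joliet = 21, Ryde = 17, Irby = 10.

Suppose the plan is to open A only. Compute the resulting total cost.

Each post office is assigned to its cheapest site among the open ones.
{A}: Orton→A 12·14=168, Kent→A 10·24=240, Joliet→A 4·21=84, Ryde→A 15·17=255, Irby→A 14·10=140. Service 887; fixed 581; total 1468.

Total cost: 1468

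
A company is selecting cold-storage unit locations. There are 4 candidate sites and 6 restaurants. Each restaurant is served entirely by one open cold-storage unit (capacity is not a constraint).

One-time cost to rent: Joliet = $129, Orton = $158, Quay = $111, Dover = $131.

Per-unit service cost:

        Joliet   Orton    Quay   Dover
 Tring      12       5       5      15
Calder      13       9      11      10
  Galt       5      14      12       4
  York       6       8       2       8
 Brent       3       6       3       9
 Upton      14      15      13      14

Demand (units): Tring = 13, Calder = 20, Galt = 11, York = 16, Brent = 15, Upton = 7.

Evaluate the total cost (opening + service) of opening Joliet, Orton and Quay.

Each restaurant is assigned to its cheapest site among the open ones.
{Joliet, Orton, Quay}: Tring→Orton 5·13=65, Calder→Orton 9·20=180, Galt→Joliet 5·11=55, York→Quay 2·16=32, Brent→Joliet 3·15=45, Upton→Quay 13·7=91. Service 468; fixed 398; total 866.

Total cost: 866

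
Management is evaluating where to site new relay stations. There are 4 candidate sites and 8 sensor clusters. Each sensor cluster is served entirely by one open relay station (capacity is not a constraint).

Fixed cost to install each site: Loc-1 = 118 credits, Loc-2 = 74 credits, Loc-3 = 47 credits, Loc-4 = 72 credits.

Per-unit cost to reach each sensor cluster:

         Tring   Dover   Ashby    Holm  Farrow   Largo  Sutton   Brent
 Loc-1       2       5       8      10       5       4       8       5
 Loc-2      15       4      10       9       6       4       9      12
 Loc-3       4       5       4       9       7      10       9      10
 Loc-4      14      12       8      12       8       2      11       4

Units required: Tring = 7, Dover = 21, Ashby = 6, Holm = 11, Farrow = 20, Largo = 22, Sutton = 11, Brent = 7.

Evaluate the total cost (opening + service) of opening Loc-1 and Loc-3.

Total cost: 718

Each sensor cluster is assigned to its cheapest site among the open ones.
{Loc-1, Loc-3}: Tring→Loc-1 2·7=14, Dover→Loc-1 5·21=105, Ashby→Loc-3 4·6=24, Holm→Loc-3 9·11=99, Farrow→Loc-1 5·20=100, Largo→Loc-1 4·22=88, Sutton→Loc-1 8·11=88, Brent→Loc-1 5·7=35. Service 553; fixed 165; total 718.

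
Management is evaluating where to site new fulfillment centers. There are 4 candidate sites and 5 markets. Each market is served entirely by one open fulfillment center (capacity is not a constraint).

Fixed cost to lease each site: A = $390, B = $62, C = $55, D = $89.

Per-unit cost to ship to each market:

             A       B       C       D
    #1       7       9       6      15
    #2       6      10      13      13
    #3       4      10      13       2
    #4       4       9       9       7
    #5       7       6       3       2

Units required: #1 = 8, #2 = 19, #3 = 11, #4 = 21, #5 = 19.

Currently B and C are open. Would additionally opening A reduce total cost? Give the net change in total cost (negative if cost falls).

Current service cost with {B, C}: 594.
Adding A: each market re-picks its cheapest; new service cost 347, saving 247.
Extra fixed cost: 390. Net change = 390 − 247 = 143.
(Totals: 711 → 854.)

No — net change +143 (cost rises by 143).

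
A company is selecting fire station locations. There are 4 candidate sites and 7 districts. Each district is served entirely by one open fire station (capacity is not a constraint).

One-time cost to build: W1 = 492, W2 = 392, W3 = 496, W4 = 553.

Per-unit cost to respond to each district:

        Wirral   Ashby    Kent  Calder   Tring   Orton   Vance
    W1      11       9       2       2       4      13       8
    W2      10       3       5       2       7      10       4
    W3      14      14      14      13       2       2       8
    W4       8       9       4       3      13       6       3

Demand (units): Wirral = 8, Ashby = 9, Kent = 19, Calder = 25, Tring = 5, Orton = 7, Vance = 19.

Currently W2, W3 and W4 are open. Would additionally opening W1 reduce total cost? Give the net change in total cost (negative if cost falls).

Current service cost with {W2, W3, W4}: 298.
Adding W1: each district re-picks its cheapest; new service cost 260, saving 38.
Extra fixed cost: 492. Net change = 492 − 38 = 454.
(Totals: 1739 → 2193.)

No — net change +454 (cost rises by 454).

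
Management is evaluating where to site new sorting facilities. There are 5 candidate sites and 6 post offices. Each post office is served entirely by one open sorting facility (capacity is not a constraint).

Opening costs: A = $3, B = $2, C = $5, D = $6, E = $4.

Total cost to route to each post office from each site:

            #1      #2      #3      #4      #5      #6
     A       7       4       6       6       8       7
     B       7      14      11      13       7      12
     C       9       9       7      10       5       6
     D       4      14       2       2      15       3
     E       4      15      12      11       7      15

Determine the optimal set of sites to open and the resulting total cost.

Open A and D; minimum total cost 32.

For any fixed open set, each post office goes to its cheapest open site; total = fixed + service.
{A, D}: #1→D 4, #2→A 4, #3→D 2, #4→D 2, #5→A 8, #6→D 3. Service 23; fixed 9; total 32.
{A, B, D}: #1→D 4, #2→A 4, #3→D 2, #4→D 2, #5→B 7, #6→D 3. Service 22; fixed 11; total 33.
{A, C, D}: #1→D 4, #2→A 4, #3→D 2, #4→D 2, #5→C 5, #6→D 3. Service 20; fixed 14; total 34.
{A, B, C, D, E}: #1→D 4, #2→A 4, #3→D 2, #4→D 2, #5→C 5, #6→D 3. Service 20; fixed 20; total 40.
No other subset beats 32.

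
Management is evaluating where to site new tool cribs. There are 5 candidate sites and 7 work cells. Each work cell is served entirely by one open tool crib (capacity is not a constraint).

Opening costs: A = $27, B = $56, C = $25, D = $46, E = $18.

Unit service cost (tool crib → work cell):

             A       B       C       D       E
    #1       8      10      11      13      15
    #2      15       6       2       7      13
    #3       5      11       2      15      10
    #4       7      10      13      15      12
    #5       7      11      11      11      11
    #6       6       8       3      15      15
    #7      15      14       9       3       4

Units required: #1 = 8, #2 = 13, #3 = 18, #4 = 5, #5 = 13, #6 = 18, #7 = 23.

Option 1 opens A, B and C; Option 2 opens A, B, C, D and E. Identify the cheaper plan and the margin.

Option 2 is cheaper by 74.

Option 1: {A, B, C}: #1→A 8·8=64, #2→C 2·13=26, #3→C 2·18=36, #4→A 7·5=35, #5→A 7·13=91, #6→C 3·18=54, #7→C 9·23=207. Service 513; fixed 108; total 621.
Option 2: {A, B, C, D, E}: #1→A 8·8=64, #2→C 2·13=26, #3→C 2·18=36, #4→A 7·5=35, #5→A 7·13=91, #6→C 3·18=54, #7→D 3·23=69. Service 375; fixed 172; total 547.
Difference: |621 − 547| = 74.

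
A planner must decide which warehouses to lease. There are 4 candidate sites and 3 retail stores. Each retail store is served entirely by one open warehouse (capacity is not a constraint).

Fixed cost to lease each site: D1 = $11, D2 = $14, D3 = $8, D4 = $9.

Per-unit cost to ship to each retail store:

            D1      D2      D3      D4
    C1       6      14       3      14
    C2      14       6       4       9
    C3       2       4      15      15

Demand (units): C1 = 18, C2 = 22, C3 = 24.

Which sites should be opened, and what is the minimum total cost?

Open D1 and D3; minimum total cost 209.

For any fixed open set, each retail store goes to its cheapest open site; total = fixed + service.
{D1, D3}: C1→D3 3·18=54, C2→D3 4·22=88, C3→D1 2·24=48. Service 190; fixed 19; total 209.
{D1, D3, D4}: service 190 + fixed 28 = 218
{D1, D2, D3}: service 190 + fixed 33 = 223
{D1, D2, D3, D4}: C1→D3 3·18=54, C2→D3 4·22=88, C3→D1 2·24=48. Service 190; fixed 42; total 232.
No other subset beats 209.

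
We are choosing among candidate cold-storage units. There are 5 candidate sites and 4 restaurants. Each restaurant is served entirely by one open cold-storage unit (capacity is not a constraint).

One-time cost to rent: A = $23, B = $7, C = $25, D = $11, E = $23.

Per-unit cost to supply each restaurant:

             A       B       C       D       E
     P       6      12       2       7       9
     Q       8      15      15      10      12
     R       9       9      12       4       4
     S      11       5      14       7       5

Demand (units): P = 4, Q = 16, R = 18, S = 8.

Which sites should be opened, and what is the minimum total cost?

For any fixed open set, each restaurant goes to its cheapest open site; total = fixed + service.
{A, B, D}: P→A 6·4=24, Q→A 8·16=128, R→D 4·18=72, S→B 5·8=40. Service 264; fixed 41; total 305.
{A, E}: P→A 6·4=24, Q→A 8·16=128, R→E 4·18=72, S→E 5·8=40. Service 264; fixed 46; total 310.
{A, B, C, D}: service 248 + fixed 66 = 314
{A, B, C, D, E}: P→C 2·4=8, Q→A 8·16=128, R→D 4·18=72, S→B 5·8=40. Service 248; fixed 89; total 337.
No other subset beats 305.

Open A, B and D; minimum total cost 305.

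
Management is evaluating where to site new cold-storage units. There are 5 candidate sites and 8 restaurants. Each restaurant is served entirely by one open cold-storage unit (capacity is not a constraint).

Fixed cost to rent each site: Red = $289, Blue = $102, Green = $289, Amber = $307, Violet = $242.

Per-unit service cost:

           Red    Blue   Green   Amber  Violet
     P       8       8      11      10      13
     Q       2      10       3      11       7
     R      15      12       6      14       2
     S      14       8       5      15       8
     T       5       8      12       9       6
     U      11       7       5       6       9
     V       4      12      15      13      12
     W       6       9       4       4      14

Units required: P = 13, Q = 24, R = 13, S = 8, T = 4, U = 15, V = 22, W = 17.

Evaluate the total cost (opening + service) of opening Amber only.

Total cost: 1483

Each restaurant is assigned to its cheapest site among the open ones.
{Amber}: P→Amber 10·13=130, Q→Amber 11·24=264, R→Amber 14·13=182, S→Amber 15·8=120, T→Amber 9·4=36, U→Amber 6·15=90, V→Amber 13·22=286, W→Amber 4·17=68. Service 1176; fixed 307; total 1483.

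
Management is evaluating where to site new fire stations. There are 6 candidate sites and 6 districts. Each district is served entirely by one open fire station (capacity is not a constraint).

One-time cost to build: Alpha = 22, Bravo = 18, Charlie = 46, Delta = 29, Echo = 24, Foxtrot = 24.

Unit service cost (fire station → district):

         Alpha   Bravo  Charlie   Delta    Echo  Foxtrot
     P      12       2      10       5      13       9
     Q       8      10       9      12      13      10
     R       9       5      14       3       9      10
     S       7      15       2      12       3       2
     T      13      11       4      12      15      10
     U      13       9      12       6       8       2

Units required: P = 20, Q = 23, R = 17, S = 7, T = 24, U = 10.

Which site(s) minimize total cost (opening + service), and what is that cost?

For any fixed open set, each district goes to its cheapest open site; total = fixed + service.
{Alpha, Bravo, Charlie, Delta, Foxtrot}: P→Bravo 2·20=40, Q→Alpha 8·23=184, R→Delta 3·17=51, S→Charlie 2·7=14, T→Charlie 4·24=96, U→Foxtrot 2·10=20. Service 405; fixed 139; total 544.
{Bravo, Charlie, Delta, Foxtrot}: service 428 + fixed 117 = 545
{Alpha, Bravo, Charlie, Foxtrot}: service 439 + fixed 110 = 549
{Alpha, Bravo, Charlie, Delta, Echo, Foxtrot}: P→Bravo 2·20=40, Q→Alpha 8·23=184, R→Delta 3·17=51, S→Charlie 2·7=14, T→Charlie 4·24=96, U→Foxtrot 2·10=20. Service 405; fixed 163; total 568.
No other subset beats 544.

Open Alpha, Bravo, Charlie, Delta and Foxtrot; minimum total cost 544.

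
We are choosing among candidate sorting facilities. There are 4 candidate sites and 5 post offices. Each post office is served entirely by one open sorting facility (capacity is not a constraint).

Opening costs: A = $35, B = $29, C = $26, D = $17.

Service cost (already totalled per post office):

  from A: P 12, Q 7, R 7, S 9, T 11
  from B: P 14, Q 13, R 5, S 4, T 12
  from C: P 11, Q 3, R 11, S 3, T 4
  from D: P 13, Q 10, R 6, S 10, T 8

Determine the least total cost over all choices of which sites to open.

Minimum total cost: 58

For any fixed open set, each post office goes to its cheapest open site; total = fixed + service.
{C}: P→C 11, Q→C 3, R→C 11, S→C 3, T→C 4. Service 32; fixed 26; total 58.
{D}: P→D 13, Q→D 10, R→D 6, S→D 10, T→D 8. Service 47; fixed 17; total 64.
{C, D}: service 27 + fixed 43 = 70
{A, B, C, D}: P→C 11, Q→C 3, R→B 5, S→C 3, T→C 4. Service 26; fixed 107; total 133.
No other subset beats 58.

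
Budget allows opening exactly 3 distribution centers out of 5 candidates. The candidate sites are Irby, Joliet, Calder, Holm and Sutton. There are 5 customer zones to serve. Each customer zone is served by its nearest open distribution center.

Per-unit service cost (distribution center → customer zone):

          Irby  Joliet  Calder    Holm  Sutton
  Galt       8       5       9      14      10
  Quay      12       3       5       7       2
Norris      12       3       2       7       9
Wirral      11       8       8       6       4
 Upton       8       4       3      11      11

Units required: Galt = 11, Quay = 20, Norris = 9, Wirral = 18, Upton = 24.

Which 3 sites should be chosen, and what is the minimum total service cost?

With exactly 3 open, each customer zone uses its cheapest among the chosen.
{Joliet, Calder, Sutton}: Galt→Joliet 5·11=55, Quay→Sutton 2·20=40, Norris→Calder 2·9=18, Wirral→Sutton 4·18=72, Upton→Calder 3·24=72. Service cost 257.
{Irby, Joliet, Sutton}: service cost 290
{Irby, Calder, Sutton}: service cost 290
Among all 10 size-3 choices, {Joliet, Calder, Sutton} is lowest.

Choose Joliet, Calder and Sutton; total service cost 257.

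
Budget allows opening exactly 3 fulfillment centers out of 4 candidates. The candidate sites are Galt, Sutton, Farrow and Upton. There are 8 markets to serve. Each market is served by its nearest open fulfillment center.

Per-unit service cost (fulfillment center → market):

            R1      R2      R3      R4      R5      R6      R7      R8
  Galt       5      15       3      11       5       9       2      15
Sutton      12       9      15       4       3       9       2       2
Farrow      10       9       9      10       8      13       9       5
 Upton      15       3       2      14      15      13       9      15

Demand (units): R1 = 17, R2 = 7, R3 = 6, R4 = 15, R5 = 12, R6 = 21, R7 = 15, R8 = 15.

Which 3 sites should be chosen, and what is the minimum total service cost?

With exactly 3 open, each market uses its cheapest among the chosen.
{Galt, Sutton, Upton}: R1→Galt 5·17=85, R2→Upton 3·7=21, R3→Upton 2·6=12, R4→Sutton 4·15=60, R5→Sutton 3·12=36, R6→Galt 9·21=189, R7→Galt 2·15=30, R8→Sutton 2·15=30. Service cost 463.
{Galt, Sutton, Farrow}: service cost 511
{Sutton, Farrow, Upton}: service cost 548
Among all 4 size-3 choices, {Galt, Sutton, Upton} is lowest.

Choose Galt, Sutton and Upton; total service cost 463.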